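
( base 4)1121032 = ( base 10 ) 5710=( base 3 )21211111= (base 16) 164E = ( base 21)cjj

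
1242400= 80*15530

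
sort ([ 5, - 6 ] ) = [  -  6, 5 ]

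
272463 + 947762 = 1220225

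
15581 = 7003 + 8578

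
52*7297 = 379444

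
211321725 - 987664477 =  - 776342752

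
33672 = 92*366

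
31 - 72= -41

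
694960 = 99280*7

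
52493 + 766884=819377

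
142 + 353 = 495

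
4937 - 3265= 1672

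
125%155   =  125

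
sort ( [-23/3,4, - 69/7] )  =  [ - 69/7 , - 23/3,4 ] 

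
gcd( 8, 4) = 4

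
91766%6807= 3275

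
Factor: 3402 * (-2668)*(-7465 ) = 2^3* 3^5* 5^1 * 7^1*23^1*29^1*1493^1 = 67756341240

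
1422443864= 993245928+429197936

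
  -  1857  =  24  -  1881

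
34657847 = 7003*4949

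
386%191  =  4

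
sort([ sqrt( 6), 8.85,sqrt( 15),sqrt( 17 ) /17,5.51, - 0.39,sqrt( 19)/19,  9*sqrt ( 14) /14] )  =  [ - 0.39, sqrt(19)/19, sqrt( 17) /17 , 9 * sqrt( 14)/14,sqrt( 6 ), sqrt(15), 5.51,8.85]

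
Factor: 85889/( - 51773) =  - 23^( - 1) * 2251^( - 1) * 85889^1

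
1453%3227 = 1453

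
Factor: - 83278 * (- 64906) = 2^2 *13^1*17^1 * 23^1*83^1*3203^1 = 5405241868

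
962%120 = 2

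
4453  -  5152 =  - 699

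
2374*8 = 18992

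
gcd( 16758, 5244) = 114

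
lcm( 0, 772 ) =0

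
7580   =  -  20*( - 379 ) 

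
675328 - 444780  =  230548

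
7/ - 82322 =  - 7/82322 = -0.00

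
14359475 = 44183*325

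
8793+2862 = 11655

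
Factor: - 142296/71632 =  -2^( - 1 ) * 3^1*7^2*37^(-1) = - 147/74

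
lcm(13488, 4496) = 13488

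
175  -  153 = 22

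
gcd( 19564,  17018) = 134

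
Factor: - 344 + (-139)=- 3^1*7^1* 23^1=- 483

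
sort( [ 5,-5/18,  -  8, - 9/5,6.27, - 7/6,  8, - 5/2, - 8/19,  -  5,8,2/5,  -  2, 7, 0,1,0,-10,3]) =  [- 10,- 8, - 5, - 5/2, - 2, - 9/5,  -  7/6,-8/19,  -  5/18,0,0,2/5,1,3,5, 6.27,7, 8,8 ]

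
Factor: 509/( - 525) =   -  3^(- 1 )*5^ ( - 2)*7^( - 1)*509^1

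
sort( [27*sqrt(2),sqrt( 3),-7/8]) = [  -  7/8, sqrt(3),27*sqrt( 2 ) ]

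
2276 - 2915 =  - 639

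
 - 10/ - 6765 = 2/1353= 0.00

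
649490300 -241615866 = 407874434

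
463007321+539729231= 1002736552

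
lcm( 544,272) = 544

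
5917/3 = 1972 + 1/3 = 1972.33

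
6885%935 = 340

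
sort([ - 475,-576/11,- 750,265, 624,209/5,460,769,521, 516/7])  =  [ - 750, -475,-576/11,209/5 , 516/7, 265,460,521,624, 769 ] 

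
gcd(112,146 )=2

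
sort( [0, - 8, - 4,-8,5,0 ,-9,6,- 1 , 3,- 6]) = [  -  9, - 8, - 8,-6,-4,-1,0, 0, 3, 5, 6]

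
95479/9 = 10608 + 7/9 = 10608.78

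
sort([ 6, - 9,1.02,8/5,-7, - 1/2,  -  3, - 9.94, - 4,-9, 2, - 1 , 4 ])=[ - 9.94,  -  9, - 9,  -  7, - 4 ,-3, - 1, - 1/2,1.02,8/5, 2,4, 6 ] 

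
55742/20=27871/10= 2787.10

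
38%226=38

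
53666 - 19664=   34002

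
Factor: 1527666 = 2^1*3^1*7^1*36373^1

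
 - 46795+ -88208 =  - 135003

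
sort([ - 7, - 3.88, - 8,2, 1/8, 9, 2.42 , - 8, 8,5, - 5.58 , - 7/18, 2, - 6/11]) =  [ - 8, - 8, - 7,- 5.58, - 3.88, - 6/11, - 7/18,1/8,2,  2,  2.42,  5, 8, 9 ]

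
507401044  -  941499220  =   - 434098176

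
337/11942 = 337/11942 = 0.03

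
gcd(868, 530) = 2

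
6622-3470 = 3152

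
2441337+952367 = 3393704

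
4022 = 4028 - 6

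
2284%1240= 1044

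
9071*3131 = 28401301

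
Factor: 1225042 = 2^1*7^1*13^1*53^1 * 127^1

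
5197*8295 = 43109115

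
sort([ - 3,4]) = [ - 3, 4]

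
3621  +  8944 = 12565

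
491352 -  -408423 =899775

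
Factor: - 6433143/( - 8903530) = 2^( - 1 ) *3^1*5^(-1)*23^( - 1)*367^1*5843^1*38711^(-1 ) 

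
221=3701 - 3480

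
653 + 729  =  1382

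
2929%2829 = 100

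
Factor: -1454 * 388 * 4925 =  - 2778448600 = - 2^3 * 5^2 * 97^1*197^1*727^1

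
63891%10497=909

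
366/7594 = 183/3797 = 0.05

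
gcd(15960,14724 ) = 12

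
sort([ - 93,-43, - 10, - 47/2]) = [ - 93, - 43, -47/2,-10]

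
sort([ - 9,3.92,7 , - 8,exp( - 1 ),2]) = [-9, -8, exp(-1)  ,  2, 3.92,7] 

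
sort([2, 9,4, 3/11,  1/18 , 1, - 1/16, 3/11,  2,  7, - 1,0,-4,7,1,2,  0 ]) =[-4  , -1, - 1/16, 0,0, 1/18,3/11, 3/11,  1, 1 , 2,2,2,4, 7, 7,  9]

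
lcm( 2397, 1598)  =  4794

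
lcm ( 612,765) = 3060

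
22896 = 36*636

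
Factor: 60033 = 3^1*20011^1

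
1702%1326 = 376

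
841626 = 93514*9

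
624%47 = 13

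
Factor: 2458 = 2^1 * 1229^1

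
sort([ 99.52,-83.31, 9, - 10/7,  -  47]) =[ - 83.31, - 47,  -  10/7, 9,99.52 ]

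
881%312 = 257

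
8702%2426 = 1424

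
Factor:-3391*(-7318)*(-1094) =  - 27147979772 = -2^2*547^1*3391^1*3659^1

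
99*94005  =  9306495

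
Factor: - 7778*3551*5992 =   -  165497110576 = - 2^4*7^1*53^1*67^1*107^1*3889^1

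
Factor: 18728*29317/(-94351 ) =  - 2^3*19^1*1543^1*2341^1* 94351^ ( - 1) = -549048776/94351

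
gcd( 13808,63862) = 1726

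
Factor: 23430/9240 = 2^( - 2) * 7^( - 1 )*71^1 = 71/28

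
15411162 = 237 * 65026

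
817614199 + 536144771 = 1353758970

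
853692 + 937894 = 1791586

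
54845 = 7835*7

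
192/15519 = 64/5173 = 0.01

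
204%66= 6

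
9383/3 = 9383/3 =3127.67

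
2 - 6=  - 4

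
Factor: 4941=3^4*61^1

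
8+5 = 13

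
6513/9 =2171/3 = 723.67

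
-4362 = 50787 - 55149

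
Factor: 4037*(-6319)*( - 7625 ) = 194512247875= 5^3*11^1 * 61^1*71^1*89^1*367^1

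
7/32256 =1/4608 = 0.00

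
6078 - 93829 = -87751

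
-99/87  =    -  2 + 25/29  =  - 1.14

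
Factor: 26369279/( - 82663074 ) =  - 2^( - 1 )*3^( - 2)*13^(- 1)*73^1*457^(-1)*773^(-1 )*361223^1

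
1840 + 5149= 6989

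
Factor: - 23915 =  - 5^1*4783^1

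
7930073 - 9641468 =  - 1711395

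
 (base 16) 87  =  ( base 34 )3x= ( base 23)5K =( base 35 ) 3u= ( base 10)135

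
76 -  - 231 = 307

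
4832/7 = 4832/7 =690.29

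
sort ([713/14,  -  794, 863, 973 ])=[-794, 713/14, 863, 973]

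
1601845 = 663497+938348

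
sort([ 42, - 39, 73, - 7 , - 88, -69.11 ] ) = [ - 88,-69.11, -39, - 7,42,73]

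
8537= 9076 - 539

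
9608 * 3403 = 32696024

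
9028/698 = 12 + 326/349 = 12.93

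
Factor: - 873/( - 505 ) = 3^2*5^( - 1)*97^1*101^(  -  1)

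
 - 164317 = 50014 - 214331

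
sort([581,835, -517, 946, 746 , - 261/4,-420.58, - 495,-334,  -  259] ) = [ - 517, - 495, - 420.58, - 334, -259,  -  261/4, 581, 746,835, 946] 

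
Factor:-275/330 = - 5/6=- 2^( - 1 ) * 3^( - 1)*5^1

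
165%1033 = 165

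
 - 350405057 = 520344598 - 870749655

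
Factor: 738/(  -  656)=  - 2^ ( - 3) *3^2= - 9/8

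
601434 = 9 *66826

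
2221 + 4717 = 6938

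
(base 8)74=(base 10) 60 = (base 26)28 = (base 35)1p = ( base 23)2E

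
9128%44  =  20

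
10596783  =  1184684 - -9412099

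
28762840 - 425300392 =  - 396537552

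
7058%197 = 163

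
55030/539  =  55030/539 = 102.10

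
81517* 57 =4646469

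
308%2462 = 308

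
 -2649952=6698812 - 9348764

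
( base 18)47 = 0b1001111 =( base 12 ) 67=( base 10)79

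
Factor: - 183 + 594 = 3^1*137^1  =  411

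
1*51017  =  51017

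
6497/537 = 6497/537 = 12.10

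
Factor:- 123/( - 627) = 11^( - 1 )*19^( - 1 )*41^1 = 41/209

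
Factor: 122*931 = 113582 = 2^1*7^2*19^1* 61^1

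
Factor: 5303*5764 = 30566492 = 2^2 * 11^1*131^1 * 5303^1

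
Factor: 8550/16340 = 45/86 = 2^ ( - 1 ) * 3^2 * 5^1 *43^(-1) 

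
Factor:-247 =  - 13^1 * 19^1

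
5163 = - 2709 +7872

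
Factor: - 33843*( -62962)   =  2130822966 = 2^1*3^1*29^1 * 389^1*31481^1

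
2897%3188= 2897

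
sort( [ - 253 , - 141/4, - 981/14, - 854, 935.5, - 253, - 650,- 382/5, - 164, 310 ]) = [ - 854, - 650, - 253, - 253, - 164, - 382/5, - 981/14,-141/4, 310,  935.5 ] 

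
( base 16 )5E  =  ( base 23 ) 42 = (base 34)2Q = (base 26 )3G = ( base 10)94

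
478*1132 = 541096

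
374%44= 22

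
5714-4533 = 1181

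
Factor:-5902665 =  - 3^1*5^1*61^1*6451^1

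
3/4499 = 3/4499 = 0.00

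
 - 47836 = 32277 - 80113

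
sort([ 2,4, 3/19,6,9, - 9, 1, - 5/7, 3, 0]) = [ - 9,  -  5/7, 0,3/19, 1, 2, 3, 4,6, 9]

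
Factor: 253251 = 3^2*19^1*1481^1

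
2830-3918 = - 1088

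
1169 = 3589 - 2420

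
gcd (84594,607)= 1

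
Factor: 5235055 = 5^1*7^1*373^1*401^1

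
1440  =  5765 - 4325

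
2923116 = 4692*623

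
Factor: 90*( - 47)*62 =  - 262260  =  - 2^2*3^2* 5^1*31^1*47^1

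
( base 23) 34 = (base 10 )73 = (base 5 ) 243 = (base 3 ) 2201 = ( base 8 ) 111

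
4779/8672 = 4779/8672 = 0.55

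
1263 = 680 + 583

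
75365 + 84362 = 159727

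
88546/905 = 88546/905 = 97.84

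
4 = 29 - 25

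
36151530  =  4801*7530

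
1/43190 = 1/43190  =  0.00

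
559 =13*43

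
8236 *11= 90596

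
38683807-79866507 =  -41182700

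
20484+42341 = 62825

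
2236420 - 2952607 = - 716187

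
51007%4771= 3297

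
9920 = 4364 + 5556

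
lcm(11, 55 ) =55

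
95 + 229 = 324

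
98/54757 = 98/54757 = 0.00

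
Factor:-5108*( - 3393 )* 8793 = 152395387092 =2^2*3^4*13^1 * 29^1 * 977^1*1277^1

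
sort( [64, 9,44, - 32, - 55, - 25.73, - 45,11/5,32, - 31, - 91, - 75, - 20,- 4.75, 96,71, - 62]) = [ - 91, - 75, - 62, - 55, -45, - 32,-31, - 25.73, - 20 , - 4.75,11/5,9,32,44,64, 71 , 96]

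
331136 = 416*796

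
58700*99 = 5811300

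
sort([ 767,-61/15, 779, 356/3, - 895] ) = [  -  895, - 61/15,356/3,767,779] 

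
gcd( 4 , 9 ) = 1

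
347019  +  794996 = 1142015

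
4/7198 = 2/3599 = 0.00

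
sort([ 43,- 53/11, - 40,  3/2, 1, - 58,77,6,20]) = [  -  58, - 40, - 53/11, 1,3/2,6,20, 43,77 ] 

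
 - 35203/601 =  - 59 + 256/601 = - 58.57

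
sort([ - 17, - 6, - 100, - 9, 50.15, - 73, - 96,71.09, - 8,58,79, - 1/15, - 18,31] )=[-100, - 96, - 73, - 18,  -  17 , - 9, - 8,-6,-1/15, 31, 50.15,58, 71.09,79]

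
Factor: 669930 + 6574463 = 7244393 = 13^1*557261^1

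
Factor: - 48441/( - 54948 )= 2^( - 2)*19^( - 1)*67^1=67/76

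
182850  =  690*265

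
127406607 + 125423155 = 252829762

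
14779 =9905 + 4874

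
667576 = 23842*28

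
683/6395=683/6395 = 0.11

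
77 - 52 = 25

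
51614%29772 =21842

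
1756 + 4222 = 5978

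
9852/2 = 4926 = 4926.00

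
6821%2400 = 2021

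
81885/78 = 1049 + 21/26  =  1049.81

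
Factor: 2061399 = 3^1*673^1*1021^1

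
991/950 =991/950= 1.04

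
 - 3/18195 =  - 1  +  6064/6065 = -0.00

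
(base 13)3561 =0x1D5B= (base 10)7515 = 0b1110101011011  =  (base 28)9gb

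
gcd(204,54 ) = 6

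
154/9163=2/119 = 0.02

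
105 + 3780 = 3885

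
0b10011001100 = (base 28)1fo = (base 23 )279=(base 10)1228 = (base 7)3403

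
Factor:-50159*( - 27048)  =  2^3*3^1*7^2*23^1 * 50159^1 = 1356700632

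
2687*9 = 24183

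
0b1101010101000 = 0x1AA8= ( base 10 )6824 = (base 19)ih3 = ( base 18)1312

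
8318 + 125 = 8443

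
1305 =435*3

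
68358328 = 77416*883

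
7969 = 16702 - 8733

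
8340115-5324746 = 3015369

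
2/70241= 2/70241 = 0.00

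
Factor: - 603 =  - 3^2 * 67^1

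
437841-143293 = 294548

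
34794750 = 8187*4250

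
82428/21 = 3925 + 1/7= 3925.14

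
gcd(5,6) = 1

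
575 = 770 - 195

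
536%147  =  95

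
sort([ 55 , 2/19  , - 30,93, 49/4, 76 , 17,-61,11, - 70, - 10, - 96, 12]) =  [-96, -70, - 61,-30,-10, 2/19, 11,12, 49/4, 17,  55, 76, 93 ] 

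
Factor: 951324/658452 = 11^1*37^(- 1 )*1483^(-1 )*7207^1 = 79277/54871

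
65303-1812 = 63491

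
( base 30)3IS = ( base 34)2S4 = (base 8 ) 6304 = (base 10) 3268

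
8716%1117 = 897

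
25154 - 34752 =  - 9598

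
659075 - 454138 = 204937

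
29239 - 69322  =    -  40083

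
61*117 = 7137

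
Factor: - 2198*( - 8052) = 17698296= 2^3*3^1* 7^1*11^1*61^1*157^1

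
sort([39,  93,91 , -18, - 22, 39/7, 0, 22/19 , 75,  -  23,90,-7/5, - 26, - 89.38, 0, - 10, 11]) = [ - 89.38 , - 26, - 23, - 22, - 18, -10, -7/5 , 0,  0,22/19, 39/7, 11,39, 75,90 , 91,93 ] 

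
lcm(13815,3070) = 27630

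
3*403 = 1209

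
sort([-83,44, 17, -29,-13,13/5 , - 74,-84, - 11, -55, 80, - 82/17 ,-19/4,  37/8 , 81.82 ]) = [-84, - 83,-74, - 55, -29,-13, - 11, - 82/17, - 19/4,13/5, 37/8, 17,  44,80, 81.82]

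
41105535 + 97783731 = 138889266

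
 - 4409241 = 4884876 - 9294117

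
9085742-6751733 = 2334009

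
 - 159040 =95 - 159135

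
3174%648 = 582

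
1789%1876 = 1789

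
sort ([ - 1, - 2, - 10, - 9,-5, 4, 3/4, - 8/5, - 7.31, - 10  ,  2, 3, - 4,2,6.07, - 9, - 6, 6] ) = [ - 10, - 10, - 9, - 9, - 7.31, - 6,  -  5, - 4, - 2,-8/5, - 1, 3/4, 2, 2, 3, 4, 6, 6.07 ] 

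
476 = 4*119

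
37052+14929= 51981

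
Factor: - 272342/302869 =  - 794/883 = - 2^1*397^1 *883^( -1 )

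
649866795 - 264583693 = 385283102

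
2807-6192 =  -3385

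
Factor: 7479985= 5^1 * 257^1*5821^1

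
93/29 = 3+ 6/29 = 3.21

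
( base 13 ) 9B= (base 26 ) 4O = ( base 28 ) 4g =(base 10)128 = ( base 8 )200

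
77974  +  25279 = 103253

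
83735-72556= 11179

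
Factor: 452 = 2^2*113^1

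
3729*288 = 1073952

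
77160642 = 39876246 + 37284396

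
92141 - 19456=72685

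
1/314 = 1/314=0.00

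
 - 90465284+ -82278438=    - 172743722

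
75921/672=112 + 219/224 = 112.98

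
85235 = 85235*1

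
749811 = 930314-180503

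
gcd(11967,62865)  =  3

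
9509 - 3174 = 6335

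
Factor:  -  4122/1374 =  - 3^1 = - 3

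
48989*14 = 685846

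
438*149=65262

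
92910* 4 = 371640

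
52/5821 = 52/5821 = 0.01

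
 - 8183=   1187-9370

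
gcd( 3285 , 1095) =1095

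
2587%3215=2587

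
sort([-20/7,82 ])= [ - 20/7, 82 ]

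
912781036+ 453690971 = 1366472007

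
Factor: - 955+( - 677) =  - 2^5*3^1*17^1  =  - 1632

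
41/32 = 1  +  9/32 = 1.28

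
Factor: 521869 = 521869^1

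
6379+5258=11637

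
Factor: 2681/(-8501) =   -  7^1*383^1 * 8501^(-1 )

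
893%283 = 44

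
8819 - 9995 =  - 1176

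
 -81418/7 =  - 11632+6/7 = - 11631.14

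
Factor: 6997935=3^1 * 5^1*7^2*9521^1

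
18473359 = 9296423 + 9176936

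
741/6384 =13/112 =0.12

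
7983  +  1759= 9742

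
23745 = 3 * 7915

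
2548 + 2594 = 5142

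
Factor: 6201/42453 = 13^1*89^( - 1) = 13/89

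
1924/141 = 1924/141 = 13.65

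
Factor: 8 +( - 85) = - 7^1*11^1=- 77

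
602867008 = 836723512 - 233856504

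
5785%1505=1270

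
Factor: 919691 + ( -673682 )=3^1*82003^1 = 246009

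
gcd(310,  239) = 1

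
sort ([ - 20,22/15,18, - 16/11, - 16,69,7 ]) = [ - 20  , - 16, - 16/11, 22/15, 7  ,  18,  69 ] 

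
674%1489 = 674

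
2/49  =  2/49 =0.04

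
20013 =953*21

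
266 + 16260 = 16526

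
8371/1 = 8371= 8371.00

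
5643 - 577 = 5066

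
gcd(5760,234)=18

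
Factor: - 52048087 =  - 7^1*13^1*19^1 * 30103^1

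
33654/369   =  11218/123 = 91.20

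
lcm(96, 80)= 480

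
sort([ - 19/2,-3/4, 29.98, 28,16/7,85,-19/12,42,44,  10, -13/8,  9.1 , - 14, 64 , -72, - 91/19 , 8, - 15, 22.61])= [ - 72,  -  15, - 14,-19/2, - 91/19, - 13/8, - 19/12, - 3/4, 16/7 , 8,9.1 , 10,22.61, 28,29.98,42,44,64, 85 ] 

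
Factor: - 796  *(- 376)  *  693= 2^5*3^2*  7^1  *11^1* 47^1* 199^1 = 207412128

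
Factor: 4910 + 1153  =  3^1 * 43^1 * 47^1 = 6063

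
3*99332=297996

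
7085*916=6489860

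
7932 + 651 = 8583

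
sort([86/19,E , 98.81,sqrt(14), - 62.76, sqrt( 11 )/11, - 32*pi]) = [ - 32*pi, - 62.76,sqrt(11)/11,E,  sqrt(14) , 86/19, 98.81] 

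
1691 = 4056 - 2365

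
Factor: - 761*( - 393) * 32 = 2^5 *3^1*131^1*761^1 = 9570336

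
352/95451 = 352/95451 = 0.00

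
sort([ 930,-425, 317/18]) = [ - 425, 317/18 , 930 ] 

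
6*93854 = 563124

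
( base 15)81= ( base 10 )121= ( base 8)171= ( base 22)5b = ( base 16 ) 79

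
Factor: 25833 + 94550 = 120383^1  =  120383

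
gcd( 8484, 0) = 8484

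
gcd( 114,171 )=57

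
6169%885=859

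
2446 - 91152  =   - 88706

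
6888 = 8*861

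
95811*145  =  13892595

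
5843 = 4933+910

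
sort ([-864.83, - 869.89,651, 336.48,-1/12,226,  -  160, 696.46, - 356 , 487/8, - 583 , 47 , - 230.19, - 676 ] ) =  [ -869.89,-864.83,-676,-583, -356,  -  230.19,- 160, -1/12, 47, 487/8,  226,336.48,651,  696.46]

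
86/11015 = 86/11015 =0.01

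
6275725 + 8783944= 15059669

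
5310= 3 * 1770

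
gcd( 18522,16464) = 2058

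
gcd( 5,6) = 1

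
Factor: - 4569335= - 5^1*293^1*3119^1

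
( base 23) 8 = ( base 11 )8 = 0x8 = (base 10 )8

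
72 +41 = 113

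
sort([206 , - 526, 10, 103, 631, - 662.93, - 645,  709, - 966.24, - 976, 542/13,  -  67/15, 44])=[ - 976, - 966.24, - 662.93, - 645, - 526,-67/15, 10, 542/13 , 44, 103, 206 , 631, 709 ]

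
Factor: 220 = 2^2 * 5^1*11^1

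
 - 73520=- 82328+8808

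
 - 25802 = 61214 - 87016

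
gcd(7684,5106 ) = 2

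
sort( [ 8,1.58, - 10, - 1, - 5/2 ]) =[ - 10, - 5/2,- 1, 1.58,8]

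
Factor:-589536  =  -2^5*3^2*23^1*89^1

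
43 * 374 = 16082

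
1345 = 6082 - 4737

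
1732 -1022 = 710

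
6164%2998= 168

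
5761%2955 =2806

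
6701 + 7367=14068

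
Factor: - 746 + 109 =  - 637 = - 7^2*13^1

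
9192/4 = 2298  =  2298.00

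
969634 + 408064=1377698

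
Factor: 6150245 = 5^1*31^1*39679^1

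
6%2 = 0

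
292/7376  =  73/1844 =0.04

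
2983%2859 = 124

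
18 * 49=882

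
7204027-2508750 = 4695277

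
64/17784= 8/2223 =0.00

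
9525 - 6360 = 3165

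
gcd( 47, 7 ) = 1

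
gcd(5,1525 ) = 5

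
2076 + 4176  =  6252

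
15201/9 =1689=1689.00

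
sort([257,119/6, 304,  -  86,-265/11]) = [  -  86,-265/11, 119/6, 257,304 ]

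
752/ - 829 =-752/829 = - 0.91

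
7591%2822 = 1947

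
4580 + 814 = 5394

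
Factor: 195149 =19^1*10271^1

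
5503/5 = 5503/5 = 1100.60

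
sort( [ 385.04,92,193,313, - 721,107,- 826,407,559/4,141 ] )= [ - 826, - 721,92,107,559/4,141, 193,313, 385.04, 407] 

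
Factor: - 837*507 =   -  424359 = - 3^4*13^2*31^1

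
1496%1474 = 22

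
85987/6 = 14331 + 1/6 = 14331.17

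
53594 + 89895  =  143489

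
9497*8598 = 81655206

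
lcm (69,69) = 69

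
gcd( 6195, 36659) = 7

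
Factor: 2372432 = 2^4*29^1*5113^1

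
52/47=52/47  =  1.11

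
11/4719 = 1/429 =0.00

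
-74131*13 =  - 963703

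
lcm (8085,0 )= 0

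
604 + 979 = 1583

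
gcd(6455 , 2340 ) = 5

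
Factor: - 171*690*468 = - 55219320 = - 2^3*3^5 * 5^1 * 13^1*19^1*23^1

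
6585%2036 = 477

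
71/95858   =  71/95858 = 0.00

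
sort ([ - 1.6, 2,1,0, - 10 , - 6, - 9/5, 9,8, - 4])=[  -  10, - 6,-4, - 9/5,  -  1.6, 0,1 , 2, 8,9 ] 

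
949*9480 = 8996520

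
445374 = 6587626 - 6142252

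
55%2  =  1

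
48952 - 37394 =11558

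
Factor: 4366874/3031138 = 11^(-1)*29^( - 1 )*89^1*4751^( - 1 )*24533^1 = 2183437/1515569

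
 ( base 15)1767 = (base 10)5047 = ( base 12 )2b07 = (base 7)20500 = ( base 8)11667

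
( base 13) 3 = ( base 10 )3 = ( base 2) 11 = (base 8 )3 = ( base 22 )3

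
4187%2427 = 1760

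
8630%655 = 115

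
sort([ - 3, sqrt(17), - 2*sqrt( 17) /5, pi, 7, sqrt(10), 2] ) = [-3, - 2 * sqrt( 17)/5,2  ,  pi, sqrt( 10),sqrt ( 17 ), 7]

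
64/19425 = 64/19425 = 0.00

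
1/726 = 1/726 = 0.00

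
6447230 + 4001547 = 10448777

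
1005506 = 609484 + 396022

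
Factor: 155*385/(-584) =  - 2^( - 3)*5^2*7^1*11^1*31^1*73^(-1 ) =- 59675/584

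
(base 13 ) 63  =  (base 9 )100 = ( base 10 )81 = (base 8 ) 121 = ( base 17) 4D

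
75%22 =9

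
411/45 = 137/15 = 9.13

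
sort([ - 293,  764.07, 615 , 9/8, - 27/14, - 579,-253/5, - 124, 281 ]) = [ - 579, - 293, - 124, - 253/5, - 27/14,  9/8, 281,615,764.07 ] 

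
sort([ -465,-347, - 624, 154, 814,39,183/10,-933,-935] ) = [ - 935, - 933, - 624,-465, - 347,183/10,39, 154, 814]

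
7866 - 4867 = 2999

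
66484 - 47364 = 19120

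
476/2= 238 = 238.00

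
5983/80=74 +63/80 = 74.79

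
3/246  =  1/82 = 0.01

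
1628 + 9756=11384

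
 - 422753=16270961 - 16693714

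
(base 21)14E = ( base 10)539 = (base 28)j7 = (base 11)450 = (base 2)1000011011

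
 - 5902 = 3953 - 9855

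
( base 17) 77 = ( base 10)126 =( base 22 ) 5g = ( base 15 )86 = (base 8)176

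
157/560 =157/560 =0.28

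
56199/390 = 1441/10  =  144.10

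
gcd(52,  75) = 1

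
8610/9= 956+2/3  =  956.67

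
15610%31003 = 15610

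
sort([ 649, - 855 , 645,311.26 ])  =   [ - 855, 311.26, 645,649]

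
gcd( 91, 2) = 1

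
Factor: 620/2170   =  2^1*7^(-1) = 2/7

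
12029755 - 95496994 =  - 83467239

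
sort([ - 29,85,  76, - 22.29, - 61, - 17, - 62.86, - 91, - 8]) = [ - 91, - 62.86, - 61, - 29, - 22.29, - 17,-8 , 76,  85] 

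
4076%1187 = 515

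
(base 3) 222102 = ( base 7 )2036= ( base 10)713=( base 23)180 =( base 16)2c9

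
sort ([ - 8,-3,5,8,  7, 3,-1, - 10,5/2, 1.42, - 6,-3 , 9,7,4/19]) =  [-10,-8,-6, - 3,-3,-1  ,  4/19,1.42, 5/2, 3,5, 7,  7, 8,9] 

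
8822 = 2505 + 6317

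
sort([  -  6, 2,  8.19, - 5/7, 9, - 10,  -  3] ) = [ - 10 , - 6, - 3 ,-5/7, 2,8.19,  9]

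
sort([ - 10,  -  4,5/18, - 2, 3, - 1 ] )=[ - 10, - 4, -2, - 1,5/18,3] 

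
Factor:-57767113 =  - 199^1*331^1*  877^1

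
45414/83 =45414/83 = 547.16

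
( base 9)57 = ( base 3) 1221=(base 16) 34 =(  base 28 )1O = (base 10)52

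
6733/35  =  6733/35 = 192.37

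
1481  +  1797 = 3278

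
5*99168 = 495840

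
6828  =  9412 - 2584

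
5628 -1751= 3877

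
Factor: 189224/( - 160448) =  - 2^( - 3)*7^1*23^( - 1)*31^1= - 217/184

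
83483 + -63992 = 19491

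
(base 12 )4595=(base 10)7745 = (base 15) 2465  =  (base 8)17101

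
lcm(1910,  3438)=17190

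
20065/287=69 + 262/287 = 69.91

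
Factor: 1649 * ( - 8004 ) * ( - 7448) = 2^5 *3^1 * 7^2*17^1 * 19^1 * 23^1*29^1*97^1 = 98303143008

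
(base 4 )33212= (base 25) 1en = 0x3e6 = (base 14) 514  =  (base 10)998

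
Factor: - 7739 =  - 71^1*  109^1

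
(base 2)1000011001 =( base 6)2253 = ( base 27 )jo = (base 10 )537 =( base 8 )1031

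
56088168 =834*67252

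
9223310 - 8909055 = 314255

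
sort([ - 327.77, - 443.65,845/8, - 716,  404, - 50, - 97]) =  [- 716, - 443.65,  -  327.77,-97, - 50, 845/8, 404] 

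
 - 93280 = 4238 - 97518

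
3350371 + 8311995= 11662366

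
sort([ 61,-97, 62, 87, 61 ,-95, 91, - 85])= [ - 97, - 95, - 85,61, 61, 62,87 , 91 ]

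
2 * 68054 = 136108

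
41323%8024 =1203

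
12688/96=793/6  =  132.17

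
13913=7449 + 6464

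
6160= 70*88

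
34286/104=329 + 35/52 = 329.67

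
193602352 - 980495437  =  -786893085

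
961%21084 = 961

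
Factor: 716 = 2^2*179^1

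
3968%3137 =831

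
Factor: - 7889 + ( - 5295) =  - 2^7*103^1=-13184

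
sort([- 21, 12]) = [ - 21,12 ]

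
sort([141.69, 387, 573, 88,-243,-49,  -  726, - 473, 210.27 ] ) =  [ - 726,-473, - 243, - 49,88,141.69, 210.27, 387, 573]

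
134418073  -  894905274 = -760487201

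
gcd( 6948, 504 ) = 36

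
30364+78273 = 108637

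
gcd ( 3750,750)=750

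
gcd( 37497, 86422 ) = 1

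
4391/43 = 102 + 5/43 = 102.12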